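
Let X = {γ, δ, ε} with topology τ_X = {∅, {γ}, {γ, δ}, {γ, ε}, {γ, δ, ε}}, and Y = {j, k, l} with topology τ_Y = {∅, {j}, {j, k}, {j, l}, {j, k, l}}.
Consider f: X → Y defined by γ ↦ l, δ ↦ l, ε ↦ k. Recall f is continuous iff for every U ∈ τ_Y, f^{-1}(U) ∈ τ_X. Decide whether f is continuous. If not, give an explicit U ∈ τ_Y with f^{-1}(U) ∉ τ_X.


f is NOT continuous.

Compute f^{-1}(U) for each U ∈ τ_Y:
  U = ∅: f^{-1}(U) = ∅ ∈ τ_X ✓.
  U = {j}: f^{-1}(U) = ∅ ∈ τ_X ✓.
  U = {j, k}: f^{-1}(U) = {ε} ∉ τ_X ✗.
  U = {j, l}: f^{-1}(U) = {γ, δ} ∈ τ_X ✓.
  U = {j, k, l}: f^{-1}(U) = {γ, δ, ε} ∈ τ_X ✓.
Found U = {j, k} with f^{-1}(U) = {ε} not in τ_X. Therefore f is NOT continuous.


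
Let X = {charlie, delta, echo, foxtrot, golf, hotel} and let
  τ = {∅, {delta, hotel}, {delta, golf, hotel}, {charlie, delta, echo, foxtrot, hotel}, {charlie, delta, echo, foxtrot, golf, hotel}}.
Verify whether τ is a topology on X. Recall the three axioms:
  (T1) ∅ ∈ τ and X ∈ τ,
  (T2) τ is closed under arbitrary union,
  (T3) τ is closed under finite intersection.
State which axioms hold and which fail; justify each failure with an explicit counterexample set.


τ IS a topology on X.

Axiom (T1): ∅ ∈ τ? Yes; X ∈ τ? Yes.
Axiom (T2/T3): check pairwise unions and intersections of members of τ.
All pairwise intersections and unions checked — each lies in τ. Therefore τ satisfies (T1), (T2), (T3): it IS a topology on X.


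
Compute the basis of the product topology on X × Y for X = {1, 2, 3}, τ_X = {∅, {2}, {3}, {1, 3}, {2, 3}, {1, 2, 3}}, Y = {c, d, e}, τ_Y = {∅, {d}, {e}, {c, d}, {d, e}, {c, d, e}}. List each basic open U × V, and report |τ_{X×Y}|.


Basis B = {∅ × ∅, {2} × {d}, {2} × {e}, {3} × {d}, {3} × {e}, {1, 3} × {d}, {1, 3} × {e}, {2} × {c, d}, {2} × {d, e}, {2, 3} × {d}, {2, 3} × {e}, {3} × {c, d}, {3} × {d, e}, {1, 2, 3} × {d}, {1, 2, 3} × {e}, {2} × {c, d, e}, {3} × {c, d, e}, {1, 3} × {c, d}, {1, 3} × {d, e}, {2, 3} × {c, d}, {2, 3} × {d, e}, {1, 3} × {c, d, e}, {1, 2, 3} × {c, d}, {1, 2, 3} × {d, e}, {2, 3} × {c, d, e}, {1, 2, 3} × {c, d, e}}; |τ_{X×Y}| = 108.

Enumerate products U × V with U ∈ τ_X, V ∈ τ_Y (deduplicated):
  ∅ × ∅ = {} (∅)
  {2} × {d} = {(2,d)}
  {2} × {e} = {(2,e)}
  {3} × {d} = {(3,d)}
  {3} × {e} = {(3,e)}
  {1, 3} × {d} = {(1,d), (3,d)}
  {1, 3} × {e} = {(1,e), (3,e)}
  {2} × {c, d} = {(2,c), (2,d)}
  {2} × {d, e} = {(2,d), (2,e)}
  {2, 3} × {d} = {(2,d), (3,d)}
  {2, 3} × {e} = {(2,e), (3,e)}
  {3} × {c, d} = {(3,c), (3,d)}
  {3} × {d, e} = {(3,d), (3,e)}
  {1, 2, 3} × {d} = {(1,d), (2,d), (3,d)}
  {1, 2, 3} × {e} = {(1,e), (2,e), (3,e)}
  {2} × {c, d, e} = {(2,c), (2,d), (2,e)}
  {3} × {c, d, e} = {(3,c), (3,d), (3,e)}
  {1, 3} × {c, d} = {(1,c), (1,d), (3,c), (3,d)}
  {1, 3} × {d, e} = {(1,d), (1,e), (3,d), (3,e)}
  {2, 3} × {c, d} = {(2,c), (2,d), (3,c), (3,d)}
  {2, 3} × {d, e} = {(2,d), (2,e), (3,d), (3,e)}
  {1, 3} × {c, d, e} = {(1,c), (1,d), (1,e), (3,c), (3,d), (3,e)}
  {1, 2, 3} × {c, d} = {(1,c), (1,d), (2,c), (2,d), (3,c), (3,d)}
  {1, 2, 3} × {d, e} = {(1,d), (1,e), (2,d), (2,e), (3,d), (3,e)}
  {2, 3} × {c, d, e} = {(2,c), (2,d), (2,e), (3,c), (3,d), (3,e)}
  {1, 2, 3} × {c, d, e} = {(1,c), (1,d), (1,e), (2,c), (2,d), (2,e), (3,c), (3,d), (3,e)}
These 26 distinct sets form the basis B.
Close under arbitrary unions to get τ_{X×Y}; counting gives |τ_{X×Y}| = 108.


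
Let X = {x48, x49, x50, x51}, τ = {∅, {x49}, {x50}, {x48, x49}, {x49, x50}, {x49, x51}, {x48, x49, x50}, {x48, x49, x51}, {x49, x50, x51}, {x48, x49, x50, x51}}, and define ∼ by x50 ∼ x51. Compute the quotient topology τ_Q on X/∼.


X/∼ = {[x48], [x49], [x50=x51]}; |τ_Q| = 5.

Equivalence classes: [x48], [x49], [x50=x51].
Quotient map π: X → X/∼ sends x48 ↦ [x48], x49 ↦ [x49], x50 ↦ [x50=x51], x51 ↦ [x50=x51].
For each subset V ⊆ X/∼, compute π^{-1}(V) ⊆ X and check whether π^{-1}(V) ∈ τ. V is open in τ_Q iff π^{-1}(V) ∈ τ.
  V = {}: π^{-1}(V) = ∅ ∈ τ ✓.
  V = {[x48]}: π^{-1}(V) = {x48} ∉ τ ✗.
  V = {[x49]}: π^{-1}(V) = {x49} ∈ τ ✓.
  V = {[x48], [x49]}: π^{-1}(V) = {x48, x49} ∈ τ ✓.
  V = {[x50=x51]}: π^{-1}(V) = {x50, x51} ∉ τ ✗.
  V = {[x48], [x50=x51]}: π^{-1}(V) = {x48, x50, x51} ∉ τ ✗.
  V = {[x49], [x50=x51]}: π^{-1}(V) = {x49, x50, x51} ∈ τ ✓.
  V = {[x48], [x49], [x50=x51]}: π^{-1}(V) = {x48, x49, x50, x51} ∈ τ ✓.
Open sets in the quotient: τ_Q = {{}, {[x49]}, {[x48], [x49]}, {[x49], [x50=x51]}, {[x48], [x49], [x50=x51]}} (5 elements).


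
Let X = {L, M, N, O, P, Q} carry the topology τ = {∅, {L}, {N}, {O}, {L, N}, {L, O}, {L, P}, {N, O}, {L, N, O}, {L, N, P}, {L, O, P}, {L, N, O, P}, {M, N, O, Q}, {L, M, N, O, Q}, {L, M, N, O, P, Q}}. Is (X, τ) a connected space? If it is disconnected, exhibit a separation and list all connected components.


(X, τ) is disconnected; components = [{L, P}, {M, N, O, Q}].

Find clopen sets (U ∈ τ with X ∖ U ∈ τ):
  U = ∅, X ∖ U = {L, M, N, O, P, Q} — both open, so U is clopen.
  U = {L, P}, X ∖ U = {M, N, O, Q} — both open, so U is clopen.
  U = {M, N, O, Q}, X ∖ U = {L, P} — both open, so U is clopen.
  U = {L, M, N, O, P, Q}, X ∖ U = ∅ — both open, so U is clopen.
Nontrivial clopen(s) exist: e.g. {L, P}. So (X, τ) is disconnected.
Compute connected components by grouping points that agree on all clopens:
  component: {L, P}
  component: {M, N, O, Q}


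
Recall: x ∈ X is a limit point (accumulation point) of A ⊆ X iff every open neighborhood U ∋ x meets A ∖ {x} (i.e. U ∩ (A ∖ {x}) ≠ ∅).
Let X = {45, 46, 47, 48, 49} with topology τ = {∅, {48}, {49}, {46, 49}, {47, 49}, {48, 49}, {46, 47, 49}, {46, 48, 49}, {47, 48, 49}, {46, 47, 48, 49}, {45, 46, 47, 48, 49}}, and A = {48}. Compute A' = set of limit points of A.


A' = {45}

For each x ∈ X, list the open sets U ∈ τ with x ∈ U, then check whether U ∩ (A ∖ {x}) ≠ ∅ for every such U.
  x = 45: opens ∋ x are {45, 46, 47, 48, 49}; each meets A ∖ {45}, so x IS a limit point.
  x = 46: open {46, 49} ∋ x has {46, 49} ∩ (A ∖ {46}) = ∅, so x is NOT a limit point.
  x = 47: open {47, 49} ∋ x has {47, 49} ∩ (A ∖ {47}) = ∅, so x is NOT a limit point.
  x = 48: open {48} ∋ x has {48} ∩ (A ∖ {48}) = ∅, so x is NOT a limit point.
  x = 49: open {49} ∋ x has {49} ∩ (A ∖ {49}) = ∅, so x is NOT a limit point.
Collecting: A' = {45}.


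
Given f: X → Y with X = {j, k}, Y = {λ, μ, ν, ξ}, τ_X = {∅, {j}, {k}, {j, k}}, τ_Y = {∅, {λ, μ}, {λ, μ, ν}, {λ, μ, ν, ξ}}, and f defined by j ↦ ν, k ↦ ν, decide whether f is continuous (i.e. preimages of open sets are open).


f IS continuous.

Compute f^{-1}(U) for each U ∈ τ_Y:
  U = ∅: f^{-1}(U) = ∅ ∈ τ_X ✓.
  U = {λ, μ}: f^{-1}(U) = ∅ ∈ τ_X ✓.
  U = {λ, μ, ν}: f^{-1}(U) = {j, k} ∈ τ_X ✓.
  U = {λ, μ, ν, ξ}: f^{-1}(U) = {j, k} ∈ τ_X ✓.
Every preimage lies in τ_X, so f IS continuous.


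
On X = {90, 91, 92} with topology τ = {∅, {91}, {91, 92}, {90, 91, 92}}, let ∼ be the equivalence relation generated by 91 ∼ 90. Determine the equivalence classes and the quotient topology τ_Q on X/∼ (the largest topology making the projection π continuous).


X/∼ = {[90=91], [92]}; |τ_Q| = 2.

Equivalence classes: [90=91], [92].
Quotient map π: X → X/∼ sends 90 ↦ [90=91], 91 ↦ [90=91], 92 ↦ [92].
For each subset V ⊆ X/∼, compute π^{-1}(V) ⊆ X and check whether π^{-1}(V) ∈ τ. V is open in τ_Q iff π^{-1}(V) ∈ τ.
  V = {}: π^{-1}(V) = ∅ ∈ τ ✓.
  V = {[90=91]}: π^{-1}(V) = {90, 91} ∉ τ ✗.
  V = {[92]}: π^{-1}(V) = {92} ∉ τ ✗.
  V = {[90=91], [92]}: π^{-1}(V) = {90, 91, 92} ∈ τ ✓.
Open sets in the quotient: τ_Q = {{}, {[90=91], [92]}} (2 elements).


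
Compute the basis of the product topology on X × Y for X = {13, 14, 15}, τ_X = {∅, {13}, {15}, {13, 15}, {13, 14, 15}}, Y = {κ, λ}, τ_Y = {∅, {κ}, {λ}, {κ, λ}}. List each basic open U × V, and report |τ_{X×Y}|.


Basis B = {∅ × ∅, {13} × {κ}, {13} × {λ}, {15} × {κ}, {15} × {λ}, {13} × {κ, λ}, {13, 15} × {κ}, {13, 15} × {λ}, {15} × {κ, λ}, {13, 14, 15} × {κ}, {13, 14, 15} × {λ}, {13, 15} × {κ, λ}, {13, 14, 15} × {κ, λ}}; |τ_{X×Y}| = 25.

Enumerate products U × V with U ∈ τ_X, V ∈ τ_Y (deduplicated):
  ∅ × ∅ = {} (∅)
  {13} × {κ} = {(13,κ)}
  {13} × {λ} = {(13,λ)}
  {15} × {κ} = {(15,κ)}
  {15} × {λ} = {(15,λ)}
  {13} × {κ, λ} = {(13,κ), (13,λ)}
  {13, 15} × {κ} = {(13,κ), (15,κ)}
  {13, 15} × {λ} = {(13,λ), (15,λ)}
  {15} × {κ, λ} = {(15,κ), (15,λ)}
  {13, 14, 15} × {κ} = {(13,κ), (14,κ), (15,κ)}
  {13, 14, 15} × {λ} = {(13,λ), (14,λ), (15,λ)}
  {13, 15} × {κ, λ} = {(13,κ), (13,λ), (15,κ), (15,λ)}
  {13, 14, 15} × {κ, λ} = {(13,κ), (13,λ), (14,κ), (14,λ), (15,κ), (15,λ)}
These 13 distinct sets form the basis B.
Close under arbitrary unions to get τ_{X×Y}; counting gives |τ_{X×Y}| = 25.


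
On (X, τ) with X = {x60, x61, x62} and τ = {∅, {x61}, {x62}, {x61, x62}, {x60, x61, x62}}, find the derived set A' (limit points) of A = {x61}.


A' = {x60}

For each x ∈ X, list the open sets U ∈ τ with x ∈ U, then check whether U ∩ (A ∖ {x}) ≠ ∅ for every such U.
  x = x60: opens ∋ x are {x60, x61, x62}; each meets A ∖ {x60}, so x IS a limit point.
  x = x61: open {x61} ∋ x has {x61} ∩ (A ∖ {x61}) = ∅, so x is NOT a limit point.
  x = x62: open {x62} ∋ x has {x62} ∩ (A ∖ {x62}) = ∅, so x is NOT a limit point.
Collecting: A' = {x60}.


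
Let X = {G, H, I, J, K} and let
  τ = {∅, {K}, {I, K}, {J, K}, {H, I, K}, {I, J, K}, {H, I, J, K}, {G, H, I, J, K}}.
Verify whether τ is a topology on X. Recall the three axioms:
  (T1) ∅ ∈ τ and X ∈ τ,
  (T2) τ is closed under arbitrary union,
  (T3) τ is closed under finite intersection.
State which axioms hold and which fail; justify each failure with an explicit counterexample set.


τ IS a topology on X.

Axiom (T1): ∅ ∈ τ? Yes; X ∈ τ? Yes.
Axiom (T2/T3): check pairwise unions and intersections of members of τ.
All pairwise intersections and unions checked — each lies in τ. Therefore τ satisfies (T1), (T2), (T3): it IS a topology on X.


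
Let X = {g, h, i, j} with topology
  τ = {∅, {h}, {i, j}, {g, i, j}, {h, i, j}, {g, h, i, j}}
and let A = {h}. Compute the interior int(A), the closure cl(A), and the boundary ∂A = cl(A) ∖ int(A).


int(A) = {h}, cl(A) = {h}, ∂A = ∅.

Closed sets in (X, τ) are complements of opens:
  closed(X, τ) = {∅, {g}, {h}, {g, h}, {g, i, j}, {g, h, i, j}}.
int(A) = ⋃ {U ∈ τ : U ⊆ A}. Opens contained in A: ∅, {h}.
Taking the union of these: int(A) = {h}.
cl(A) = ⋂ {C closed : A ⊆ C}. Closed sets containing A: {h}, {g, h}, {g, h, i, j}.
Intersecting these: cl(A) = {h}.
∂A = cl(A) ∖ int(A) = {h} ∖ {h} = ∅.


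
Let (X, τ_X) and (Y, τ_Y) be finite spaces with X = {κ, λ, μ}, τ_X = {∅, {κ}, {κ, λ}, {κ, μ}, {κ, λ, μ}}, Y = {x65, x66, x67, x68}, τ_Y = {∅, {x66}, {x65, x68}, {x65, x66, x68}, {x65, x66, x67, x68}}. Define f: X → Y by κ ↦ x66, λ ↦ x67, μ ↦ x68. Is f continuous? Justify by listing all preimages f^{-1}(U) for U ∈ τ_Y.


f is NOT continuous.

Compute f^{-1}(U) for each U ∈ τ_Y:
  U = ∅: f^{-1}(U) = ∅ ∈ τ_X ✓.
  U = {x66}: f^{-1}(U) = {κ} ∈ τ_X ✓.
  U = {x65, x68}: f^{-1}(U) = {μ} ∉ τ_X ✗.
  U = {x65, x66, x68}: f^{-1}(U) = {κ, μ} ∈ τ_X ✓.
  U = {x65, x66, x67, x68}: f^{-1}(U) = {κ, λ, μ} ∈ τ_X ✓.
Found U = {x65, x68} with f^{-1}(U) = {μ} not in τ_X. Therefore f is NOT continuous.


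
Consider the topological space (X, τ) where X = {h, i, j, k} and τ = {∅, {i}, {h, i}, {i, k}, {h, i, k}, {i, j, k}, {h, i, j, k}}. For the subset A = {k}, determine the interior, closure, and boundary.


int(A) = ∅, cl(A) = {j, k}, ∂A = {j, k}.

Closed sets in (X, τ) are complements of opens:
  closed(X, τ) = {∅, {h}, {j}, {h, j}, {j, k}, {h, j, k}, {h, i, j, k}}.
int(A) = ⋃ {U ∈ τ : U ⊆ A}. Opens contained in A: ∅.
Taking the union of these: int(A) = ∅.
cl(A) = ⋂ {C closed : A ⊆ C}. Closed sets containing A: {j, k}, {h, j, k}, {h, i, j, k}.
Intersecting these: cl(A) = {j, k}.
∂A = cl(A) ∖ int(A) = {j, k} ∖ ∅ = {j, k}.


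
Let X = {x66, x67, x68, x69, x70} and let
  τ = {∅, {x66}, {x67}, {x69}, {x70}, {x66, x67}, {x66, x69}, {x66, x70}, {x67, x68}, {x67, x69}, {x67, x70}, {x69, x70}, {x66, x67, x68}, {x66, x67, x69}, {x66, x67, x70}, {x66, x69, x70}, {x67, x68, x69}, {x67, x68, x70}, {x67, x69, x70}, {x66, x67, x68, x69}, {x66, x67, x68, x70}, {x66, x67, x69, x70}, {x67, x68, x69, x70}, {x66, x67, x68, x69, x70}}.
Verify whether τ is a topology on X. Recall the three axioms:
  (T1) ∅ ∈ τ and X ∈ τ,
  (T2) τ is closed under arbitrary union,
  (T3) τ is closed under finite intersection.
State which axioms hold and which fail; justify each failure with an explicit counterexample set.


τ IS a topology on X.

Axiom (T1): ∅ ∈ τ? Yes; X ∈ τ? Yes.
Axiom (T2/T3): check pairwise unions and intersections of members of τ.
All pairwise intersections and unions checked — each lies in τ. Therefore τ satisfies (T1), (T2), (T3): it IS a topology on X.


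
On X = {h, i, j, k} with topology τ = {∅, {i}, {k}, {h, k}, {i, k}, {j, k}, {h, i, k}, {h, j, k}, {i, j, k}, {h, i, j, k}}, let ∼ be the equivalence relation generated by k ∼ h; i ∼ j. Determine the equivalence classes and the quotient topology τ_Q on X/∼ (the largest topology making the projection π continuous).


X/∼ = {[h=k], [i=j]}; |τ_Q| = 3.

Equivalence classes: [h=k], [i=j].
Quotient map π: X → X/∼ sends h ↦ [h=k], i ↦ [i=j], j ↦ [i=j], k ↦ [h=k].
For each subset V ⊆ X/∼, compute π^{-1}(V) ⊆ X and check whether π^{-1}(V) ∈ τ. V is open in τ_Q iff π^{-1}(V) ∈ τ.
  V = {}: π^{-1}(V) = ∅ ∈ τ ✓.
  V = {[h=k]}: π^{-1}(V) = {h, k} ∈ τ ✓.
  V = {[i=j]}: π^{-1}(V) = {i, j} ∉ τ ✗.
  V = {[h=k], [i=j]}: π^{-1}(V) = {h, i, j, k} ∈ τ ✓.
Open sets in the quotient: τ_Q = {{}, {[h=k]}, {[h=k], [i=j]}} (3 elements).


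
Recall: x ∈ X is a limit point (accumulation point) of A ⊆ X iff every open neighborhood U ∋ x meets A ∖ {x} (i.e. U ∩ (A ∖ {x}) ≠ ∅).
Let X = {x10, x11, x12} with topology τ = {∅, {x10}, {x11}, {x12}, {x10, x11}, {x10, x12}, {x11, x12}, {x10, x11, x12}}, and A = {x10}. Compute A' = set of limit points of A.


A' = ∅

For each x ∈ X, list the open sets U ∈ τ with x ∈ U, then check whether U ∩ (A ∖ {x}) ≠ ∅ for every such U.
  x = x10: open {x10} ∋ x has {x10} ∩ (A ∖ {x10}) = ∅, so x is NOT a limit point.
  x = x11: open {x11} ∋ x has {x11} ∩ (A ∖ {x11}) = ∅, so x is NOT a limit point.
  x = x12: open {x12} ∋ x has {x12} ∩ (A ∖ {x12}) = ∅, so x is NOT a limit point.
Collecting: A' = ∅.


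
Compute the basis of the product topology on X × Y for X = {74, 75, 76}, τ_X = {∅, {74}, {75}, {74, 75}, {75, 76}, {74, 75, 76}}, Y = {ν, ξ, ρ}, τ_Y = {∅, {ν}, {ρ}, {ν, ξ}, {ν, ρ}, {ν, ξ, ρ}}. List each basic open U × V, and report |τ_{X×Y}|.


Basis B = {∅ × ∅, {74} × {ν}, {74} × {ρ}, {75} × {ν}, {75} × {ρ}, {74} × {ν, ξ}, {74} × {ν, ρ}, {74, 75} × {ν}, {74, 75} × {ρ}, {75} × {ν, ξ}, {75} × {ν, ρ}, {75, 76} × {ν}, {75, 76} × {ρ}, {74} × {ν, ξ, ρ}, {74, 75, 76} × {ν}, {74, 75, 76} × {ρ}, {75} × {ν, ξ, ρ}, {74, 75} × {ν, ξ}, {74, 75} × {ν, ρ}, {75, 76} × {ν, ξ}, {75, 76} × {ν, ρ}, {74, 75} × {ν, ξ, ρ}, {74, 75, 76} × {ν, ξ}, {74, 75, 76} × {ν, ρ}, {75, 76} × {ν, ξ, ρ}, {74, 75, 76} × {ν, ξ, ρ}}; |τ_{X×Y}| = 108.

Enumerate products U × V with U ∈ τ_X, V ∈ τ_Y (deduplicated):
  ∅ × ∅ = {} (∅)
  {74} × {ν} = {(74,ν)}
  {74} × {ρ} = {(74,ρ)}
  {75} × {ν} = {(75,ν)}
  {75} × {ρ} = {(75,ρ)}
  {74} × {ν, ξ} = {(74,ν), (74,ξ)}
  {74} × {ν, ρ} = {(74,ν), (74,ρ)}
  {74, 75} × {ν} = {(74,ν), (75,ν)}
  {74, 75} × {ρ} = {(74,ρ), (75,ρ)}
  {75} × {ν, ξ} = {(75,ν), (75,ξ)}
  {75} × {ν, ρ} = {(75,ν), (75,ρ)}
  {75, 76} × {ν} = {(75,ν), (76,ν)}
  {75, 76} × {ρ} = {(75,ρ), (76,ρ)}
  {74} × {ν, ξ, ρ} = {(74,ν), (74,ξ), (74,ρ)}
  {74, 75, 76} × {ν} = {(74,ν), (75,ν), (76,ν)}
  {74, 75, 76} × {ρ} = {(74,ρ), (75,ρ), (76,ρ)}
  {75} × {ν, ξ, ρ} = {(75,ν), (75,ξ), (75,ρ)}
  {74, 75} × {ν, ξ} = {(74,ν), (74,ξ), (75,ν), (75,ξ)}
  {74, 75} × {ν, ρ} = {(74,ν), (74,ρ), (75,ν), (75,ρ)}
  {75, 76} × {ν, ξ} = {(75,ν), (75,ξ), (76,ν), (76,ξ)}
  {75, 76} × {ν, ρ} = {(75,ν), (75,ρ), (76,ν), (76,ρ)}
  {74, 75} × {ν, ξ, ρ} = {(74,ν), (74,ξ), (74,ρ), (75,ν), (75,ξ), (75,ρ)}
  {74, 75, 76} × {ν, ξ} = {(74,ν), (74,ξ), (75,ν), (75,ξ), (76,ν), (76,ξ)}
  {74, 75, 76} × {ν, ρ} = {(74,ν), (74,ρ), (75,ν), (75,ρ), (76,ν), (76,ρ)}
  {75, 76} × {ν, ξ, ρ} = {(75,ν), (75,ξ), (75,ρ), (76,ν), (76,ξ), (76,ρ)}
  {74, 75, 76} × {ν, ξ, ρ} = {(74,ν), (74,ξ), (74,ρ), (75,ν), (75,ξ), (75,ρ), (76,ν), (76,ξ), (76,ρ)}
These 26 distinct sets form the basis B.
Close under arbitrary unions to get τ_{X×Y}; counting gives |τ_{X×Y}| = 108.


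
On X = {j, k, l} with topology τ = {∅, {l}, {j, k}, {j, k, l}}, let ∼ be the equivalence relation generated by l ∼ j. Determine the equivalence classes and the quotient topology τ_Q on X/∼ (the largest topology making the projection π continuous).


X/∼ = {[j=l], [k]}; |τ_Q| = 2.

Equivalence classes: [j=l], [k].
Quotient map π: X → X/∼ sends j ↦ [j=l], k ↦ [k], l ↦ [j=l].
For each subset V ⊆ X/∼, compute π^{-1}(V) ⊆ X and check whether π^{-1}(V) ∈ τ. V is open in τ_Q iff π^{-1}(V) ∈ τ.
  V = {}: π^{-1}(V) = ∅ ∈ τ ✓.
  V = {[j=l]}: π^{-1}(V) = {j, l} ∉ τ ✗.
  V = {[k]}: π^{-1}(V) = {k} ∉ τ ✗.
  V = {[j=l], [k]}: π^{-1}(V) = {j, k, l} ∈ τ ✓.
Open sets in the quotient: τ_Q = {{}, {[j=l], [k]}} (2 elements).


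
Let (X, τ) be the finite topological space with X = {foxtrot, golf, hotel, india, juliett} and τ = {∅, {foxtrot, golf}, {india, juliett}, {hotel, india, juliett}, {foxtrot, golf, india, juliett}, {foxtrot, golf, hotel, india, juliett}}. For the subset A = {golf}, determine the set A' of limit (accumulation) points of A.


A' = {foxtrot}

For each x ∈ X, list the open sets U ∈ τ with x ∈ U, then check whether U ∩ (A ∖ {x}) ≠ ∅ for every such U.
  x = foxtrot: opens ∋ x are {foxtrot, golf}, {foxtrot, golf, india, juliett}, {foxtrot, golf, hotel, india, juliett}; each meets A ∖ {foxtrot}, so x IS a limit point.
  x = golf: open {foxtrot, golf} ∋ x has {foxtrot, golf} ∩ (A ∖ {golf}) = ∅, so x is NOT a limit point.
  x = hotel: open {hotel, india, juliett} ∋ x has {hotel, india, juliett} ∩ (A ∖ {hotel}) = ∅, so x is NOT a limit point.
  x = india: open {india, juliett} ∋ x has {india, juliett} ∩ (A ∖ {india}) = ∅, so x is NOT a limit point.
  x = juliett: open {india, juliett} ∋ x has {india, juliett} ∩ (A ∖ {juliett}) = ∅, so x is NOT a limit point.
Collecting: A' = {foxtrot}.


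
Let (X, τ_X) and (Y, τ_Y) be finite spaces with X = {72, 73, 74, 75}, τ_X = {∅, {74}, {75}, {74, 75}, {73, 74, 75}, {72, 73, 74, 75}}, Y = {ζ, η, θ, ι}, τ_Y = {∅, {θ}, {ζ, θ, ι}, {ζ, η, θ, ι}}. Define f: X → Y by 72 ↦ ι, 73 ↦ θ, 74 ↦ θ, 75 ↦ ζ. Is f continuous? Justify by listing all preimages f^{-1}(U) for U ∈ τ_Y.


f is NOT continuous.

Compute f^{-1}(U) for each U ∈ τ_Y:
  U = ∅: f^{-1}(U) = ∅ ∈ τ_X ✓.
  U = {θ}: f^{-1}(U) = {73, 74} ∉ τ_X ✗.
  U = {ζ, θ, ι}: f^{-1}(U) = {72, 73, 74, 75} ∈ τ_X ✓.
  U = {ζ, η, θ, ι}: f^{-1}(U) = {72, 73, 74, 75} ∈ τ_X ✓.
Found U = {θ} with f^{-1}(U) = {73, 74} not in τ_X. Therefore f is NOT continuous.


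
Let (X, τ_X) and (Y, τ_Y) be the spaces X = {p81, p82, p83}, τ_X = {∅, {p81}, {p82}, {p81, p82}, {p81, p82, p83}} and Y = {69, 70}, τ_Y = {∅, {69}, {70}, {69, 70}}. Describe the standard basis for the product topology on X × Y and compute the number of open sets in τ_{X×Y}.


Basis B = {∅ × ∅, {p81} × {69}, {p81} × {70}, {p82} × {69}, {p82} × {70}, {p81} × {69, 70}, {p81, p82} × {69}, {p81, p82} × {70}, {p82} × {69, 70}, {p81, p82, p83} × {69}, {p81, p82, p83} × {70}, {p81, p82} × {69, 70}, {p81, p82, p83} × {69, 70}}; |τ_{X×Y}| = 25.

Enumerate products U × V with U ∈ τ_X, V ∈ τ_Y (deduplicated):
  ∅ × ∅ = {} (∅)
  {p81} × {69} = {(p81,69)}
  {p81} × {70} = {(p81,70)}
  {p82} × {69} = {(p82,69)}
  {p82} × {70} = {(p82,70)}
  {p81} × {69, 70} = {(p81,69), (p81,70)}
  {p81, p82} × {69} = {(p81,69), (p82,69)}
  {p81, p82} × {70} = {(p81,70), (p82,70)}
  {p82} × {69, 70} = {(p82,69), (p82,70)}
  {p81, p82, p83} × {69} = {(p81,69), (p82,69), (p83,69)}
  {p81, p82, p83} × {70} = {(p81,70), (p82,70), (p83,70)}
  {p81, p82} × {69, 70} = {(p81,69), (p81,70), (p82,69), (p82,70)}
  {p81, p82, p83} × {69, 70} = {(p81,69), (p81,70), (p82,69), (p82,70), (p83,69), (p83,70)}
These 13 distinct sets form the basis B.
Close under arbitrary unions to get τ_{X×Y}; counting gives |τ_{X×Y}| = 25.


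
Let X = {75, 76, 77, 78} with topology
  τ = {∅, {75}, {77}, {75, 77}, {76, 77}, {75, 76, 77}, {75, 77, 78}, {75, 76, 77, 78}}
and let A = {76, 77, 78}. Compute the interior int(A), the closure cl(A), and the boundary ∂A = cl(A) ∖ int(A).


int(A) = {76, 77}, cl(A) = {76, 77, 78}, ∂A = {78}.

Closed sets in (X, τ) are complements of opens:
  closed(X, τ) = {∅, {76}, {78}, {75, 78}, {76, 78}, {75, 76, 78}, {76, 77, 78}, {75, 76, 77, 78}}.
int(A) = ⋃ {U ∈ τ : U ⊆ A}. Opens contained in A: ∅, {77}, {76, 77}.
Taking the union of these: int(A) = {76, 77}.
cl(A) = ⋂ {C closed : A ⊆ C}. Closed sets containing A: {76, 77, 78}, {75, 76, 77, 78}.
Intersecting these: cl(A) = {76, 77, 78}.
∂A = cl(A) ∖ int(A) = {76, 77, 78} ∖ {76, 77} = {78}.


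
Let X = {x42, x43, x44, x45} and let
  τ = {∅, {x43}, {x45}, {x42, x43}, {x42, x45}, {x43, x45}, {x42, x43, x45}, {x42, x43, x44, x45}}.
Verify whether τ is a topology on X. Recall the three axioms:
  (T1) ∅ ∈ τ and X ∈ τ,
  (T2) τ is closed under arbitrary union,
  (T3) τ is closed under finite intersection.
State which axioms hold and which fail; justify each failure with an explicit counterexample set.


τ is NOT a topology on X.

Axiom (T1): ∅ ∈ τ? Yes; X ∈ τ? Yes.
Axiom (T2/T3): check pairwise unions and intersections of members of τ.
Counterexample for (T3): {x42, x43} ∩ {x42, x45} = {x42} ∉ τ. Therefore τ is NOT a topology.


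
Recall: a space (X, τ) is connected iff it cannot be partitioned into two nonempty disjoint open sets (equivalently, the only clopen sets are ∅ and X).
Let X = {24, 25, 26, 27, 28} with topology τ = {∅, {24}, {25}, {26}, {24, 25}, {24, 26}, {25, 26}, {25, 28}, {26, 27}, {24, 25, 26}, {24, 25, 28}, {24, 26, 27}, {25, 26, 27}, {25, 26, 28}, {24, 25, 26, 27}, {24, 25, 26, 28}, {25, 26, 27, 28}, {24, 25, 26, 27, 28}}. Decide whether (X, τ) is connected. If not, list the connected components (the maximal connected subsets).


(X, τ) is disconnected; components = [{24}, {25, 28}, {26, 27}].

Find clopen sets (U ∈ τ with X ∖ U ∈ τ):
  U = ∅, X ∖ U = {24, 25, 26, 27, 28} — both open, so U is clopen.
  U = {24}, X ∖ U = {25, 26, 27, 28} — both open, so U is clopen.
  U = {25, 28}, X ∖ U = {24, 26, 27} — both open, so U is clopen.
  U = {26, 27}, X ∖ U = {24, 25, 28} — both open, so U is clopen.
  U = {24, 25, 28}, X ∖ U = {26, 27} — both open, so U is clopen.
  U = {24, 26, 27}, X ∖ U = {25, 28} — both open, so U is clopen.
  U = {25, 26, 27, 28}, X ∖ U = {24} — both open, so U is clopen.
  U = {24, 25, 26, 27, 28}, X ∖ U = ∅ — both open, so U is clopen.
Nontrivial clopen(s) exist: e.g. {24, 26, 27}. So (X, τ) is disconnected.
Compute connected components by grouping points that agree on all clopens:
  component: {24}
  component: {25, 28}
  component: {26, 27}


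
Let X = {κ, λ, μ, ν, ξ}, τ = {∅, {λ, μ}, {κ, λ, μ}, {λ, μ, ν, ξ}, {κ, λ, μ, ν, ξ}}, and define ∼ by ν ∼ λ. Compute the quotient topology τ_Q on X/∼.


X/∼ = {[κ], [λ=ν], [μ], [ξ]}; |τ_Q| = 3.

Equivalence classes: [κ], [λ=ν], [μ], [ξ].
Quotient map π: X → X/∼ sends κ ↦ [κ], λ ↦ [λ=ν], μ ↦ [μ], ν ↦ [λ=ν], ξ ↦ [ξ].
For each subset V ⊆ X/∼, compute π^{-1}(V) ⊆ X and check whether π^{-1}(V) ∈ τ. V is open in τ_Q iff π^{-1}(V) ∈ τ.
  V = {}: π^{-1}(V) = ∅ ∈ τ ✓.
  V = {[κ]}: π^{-1}(V) = {κ} ∉ τ ✗.
  V = {[λ=ν]}: π^{-1}(V) = {λ, ν} ∉ τ ✗.
  V = {[κ], [λ=ν]}: π^{-1}(V) = {κ, λ, ν} ∉ τ ✗.
  V = {[μ]}: π^{-1}(V) = {μ} ∉ τ ✗.
  V = {[κ], [μ]}: π^{-1}(V) = {κ, μ} ∉ τ ✗.
  V = {[λ=ν], [μ]}: π^{-1}(V) = {λ, μ, ν} ∉ τ ✗.
  V = {[κ], [λ=ν], [μ]}: π^{-1}(V) = {κ, λ, μ, ν} ∉ τ ✗.
  V = {[ξ]}: π^{-1}(V) = {ξ} ∉ τ ✗.
  V = {[κ], [ξ]}: π^{-1}(V) = {κ, ξ} ∉ τ ✗.
  V = {[λ=ν], [ξ]}: π^{-1}(V) = {λ, ν, ξ} ∉ τ ✗.
  V = {[κ], [λ=ν], [ξ]}: π^{-1}(V) = {κ, λ, ν, ξ} ∉ τ ✗.
  V = {[μ], [ξ]}: π^{-1}(V) = {μ, ξ} ∉ τ ✗.
  V = {[κ], [μ], [ξ]}: π^{-1}(V) = {κ, μ, ξ} ∉ τ ✗.
  V = {[λ=ν], [μ], [ξ]}: π^{-1}(V) = {λ, μ, ν, ξ} ∈ τ ✓.
  V = {[κ], [λ=ν], [μ], [ξ]}: π^{-1}(V) = {κ, λ, μ, ν, ξ} ∈ τ ✓.
Open sets in the quotient: τ_Q = {{}, {[λ=ν], [μ], [ξ]}, {[κ], [λ=ν], [μ], [ξ]}} (3 elements).


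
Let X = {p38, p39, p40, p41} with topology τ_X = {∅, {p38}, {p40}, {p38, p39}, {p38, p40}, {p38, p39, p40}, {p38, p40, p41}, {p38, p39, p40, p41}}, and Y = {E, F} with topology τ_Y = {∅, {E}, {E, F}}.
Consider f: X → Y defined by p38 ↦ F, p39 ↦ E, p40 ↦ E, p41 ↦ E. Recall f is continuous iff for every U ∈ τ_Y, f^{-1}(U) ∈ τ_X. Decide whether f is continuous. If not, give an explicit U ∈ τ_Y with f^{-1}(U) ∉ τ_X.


f is NOT continuous.

Compute f^{-1}(U) for each U ∈ τ_Y:
  U = ∅: f^{-1}(U) = ∅ ∈ τ_X ✓.
  U = {E}: f^{-1}(U) = {p39, p40, p41} ∉ τ_X ✗.
  U = {E, F}: f^{-1}(U) = {p38, p39, p40, p41} ∈ τ_X ✓.
Found U = {E} with f^{-1}(U) = {p39, p40, p41} not in τ_X. Therefore f is NOT continuous.


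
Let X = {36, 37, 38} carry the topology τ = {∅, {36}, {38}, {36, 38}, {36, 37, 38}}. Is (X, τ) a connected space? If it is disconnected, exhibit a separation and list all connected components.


(X, τ) is connected.

Find clopen sets (U ∈ τ with X ∖ U ∈ τ):
  U = ∅, X ∖ U = {36, 37, 38} — both open, so U is clopen.
  U = {36, 37, 38}, X ∖ U = ∅ — both open, so U is clopen.
Only trivial clopens (∅ and X) exist, so (X, τ) is connected.
Compute connected components by grouping points that agree on all clopens:
  component: {36, 37, 38}


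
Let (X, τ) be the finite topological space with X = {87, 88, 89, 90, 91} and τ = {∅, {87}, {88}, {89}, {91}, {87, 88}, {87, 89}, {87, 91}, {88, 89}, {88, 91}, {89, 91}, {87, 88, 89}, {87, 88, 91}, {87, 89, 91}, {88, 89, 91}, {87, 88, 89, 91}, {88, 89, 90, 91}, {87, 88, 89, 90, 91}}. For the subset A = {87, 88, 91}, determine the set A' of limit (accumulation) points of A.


A' = {90}

For each x ∈ X, list the open sets U ∈ τ with x ∈ U, then check whether U ∩ (A ∖ {x}) ≠ ∅ for every such U.
  x = 87: open {87} ∋ x has {87} ∩ (A ∖ {87}) = ∅, so x is NOT a limit point.
  x = 88: open {88} ∋ x has {88} ∩ (A ∖ {88}) = ∅, so x is NOT a limit point.
  x = 89: open {89} ∋ x has {89} ∩ (A ∖ {89}) = ∅, so x is NOT a limit point.
  x = 90: opens ∋ x are {88, 89, 90, 91}, {87, 88, 89, 90, 91}; each meets A ∖ {90}, so x IS a limit point.
  x = 91: open {91} ∋ x has {91} ∩ (A ∖ {91}) = ∅, so x is NOT a limit point.
Collecting: A' = {90}.


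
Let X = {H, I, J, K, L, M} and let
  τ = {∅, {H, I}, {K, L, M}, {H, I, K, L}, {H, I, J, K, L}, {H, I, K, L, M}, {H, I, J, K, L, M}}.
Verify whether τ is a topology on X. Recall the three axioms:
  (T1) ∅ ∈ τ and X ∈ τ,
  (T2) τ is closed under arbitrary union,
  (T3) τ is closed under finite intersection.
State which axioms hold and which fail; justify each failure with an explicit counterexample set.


τ is NOT a topology on X.

Axiom (T1): ∅ ∈ τ? Yes; X ∈ τ? Yes.
Axiom (T2/T3): check pairwise unions and intersections of members of τ.
Counterexample for (T3): {K, L, M} ∩ {H, I, K, L} = {K, L} ∉ τ. Therefore τ is NOT a topology.


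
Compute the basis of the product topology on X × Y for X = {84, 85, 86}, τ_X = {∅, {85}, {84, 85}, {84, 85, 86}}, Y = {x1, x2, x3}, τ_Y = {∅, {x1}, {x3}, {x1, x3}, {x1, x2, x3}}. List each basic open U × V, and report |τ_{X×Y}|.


Basis B = {∅ × ∅, {85} × {x1}, {85} × {x3}, {84, 85} × {x1}, {84, 85} × {x3}, {85} × {x1, x3}, {84, 85, 86} × {x1}, {84, 85, 86} × {x3}, {85} × {x1, x2, x3}, {84, 85} × {x1, x3}, {84, 85} × {x1, x2, x3}, {84, 85, 86} × {x1, x3}, {84, 85, 86} × {x1, x2, x3}}; |τ_{X×Y}| = 30.

Enumerate products U × V with U ∈ τ_X, V ∈ τ_Y (deduplicated):
  ∅ × ∅ = {} (∅)
  {85} × {x1} = {(85,x1)}
  {85} × {x3} = {(85,x3)}
  {84, 85} × {x1} = {(84,x1), (85,x1)}
  {84, 85} × {x3} = {(84,x3), (85,x3)}
  {85} × {x1, x3} = {(85,x1), (85,x3)}
  {84, 85, 86} × {x1} = {(84,x1), (85,x1), (86,x1)}
  {84, 85, 86} × {x3} = {(84,x3), (85,x3), (86,x3)}
  {85} × {x1, x2, x3} = {(85,x1), (85,x2), (85,x3)}
  {84, 85} × {x1, x3} = {(84,x1), (84,x3), (85,x1), (85,x3)}
  {84, 85} × {x1, x2, x3} = {(84,x1), (84,x2), (84,x3), (85,x1), (85,x2), (85,x3)}
  {84, 85, 86} × {x1, x3} = {(84,x1), (84,x3), (85,x1), (85,x3), (86,x1), (86,x3)}
  {84, 85, 86} × {x1, x2, x3} = {(84,x1), (84,x2), (84,x3), (85,x1), (85,x2), (85,x3), (86,x1), (86,x2), (86,x3)}
These 13 distinct sets form the basis B.
Close under arbitrary unions to get τ_{X×Y}; counting gives |τ_{X×Y}| = 30.


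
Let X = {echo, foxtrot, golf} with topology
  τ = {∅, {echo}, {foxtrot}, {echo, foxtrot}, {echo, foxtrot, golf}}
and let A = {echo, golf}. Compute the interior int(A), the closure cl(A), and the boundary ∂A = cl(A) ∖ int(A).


int(A) = {echo}, cl(A) = {echo, golf}, ∂A = {golf}.

Closed sets in (X, τ) are complements of opens:
  closed(X, τ) = {∅, {golf}, {echo, golf}, {foxtrot, golf}, {echo, foxtrot, golf}}.
int(A) = ⋃ {U ∈ τ : U ⊆ A}. Opens contained in A: ∅, {echo}.
Taking the union of these: int(A) = {echo}.
cl(A) = ⋂ {C closed : A ⊆ C}. Closed sets containing A: {echo, golf}, {echo, foxtrot, golf}.
Intersecting these: cl(A) = {echo, golf}.
∂A = cl(A) ∖ int(A) = {echo, golf} ∖ {echo} = {golf}.


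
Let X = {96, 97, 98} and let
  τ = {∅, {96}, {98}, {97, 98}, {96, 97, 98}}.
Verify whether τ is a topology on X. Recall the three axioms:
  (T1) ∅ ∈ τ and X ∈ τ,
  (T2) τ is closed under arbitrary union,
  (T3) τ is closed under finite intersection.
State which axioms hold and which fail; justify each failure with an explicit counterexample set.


τ is NOT a topology on X.

Axiom (T1): ∅ ∈ τ? Yes; X ∈ τ? Yes.
Axiom (T2/T3): check pairwise unions and intersections of members of τ.
Counterexample for (T2): {96} ∪ {98} = {96, 98} ∉ τ. Therefore τ is NOT a topology.


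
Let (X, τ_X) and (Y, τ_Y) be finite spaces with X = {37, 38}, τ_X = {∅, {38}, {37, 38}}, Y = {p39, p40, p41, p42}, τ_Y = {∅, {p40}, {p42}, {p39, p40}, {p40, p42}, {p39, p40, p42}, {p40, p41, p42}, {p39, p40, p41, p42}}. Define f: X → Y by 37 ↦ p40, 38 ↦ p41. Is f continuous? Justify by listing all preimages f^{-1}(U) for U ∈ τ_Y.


f is NOT continuous.

Compute f^{-1}(U) for each U ∈ τ_Y:
  U = ∅: f^{-1}(U) = ∅ ∈ τ_X ✓.
  U = {p40}: f^{-1}(U) = {37} ∉ τ_X ✗.
  U = {p42}: f^{-1}(U) = ∅ ∈ τ_X ✓.
  U = {p39, p40}: f^{-1}(U) = {37} ∉ τ_X ✗.
  U = {p40, p42}: f^{-1}(U) = {37} ∉ τ_X ✗.
  U = {p39, p40, p42}: f^{-1}(U) = {37} ∉ τ_X ✗.
  U = {p40, p41, p42}: f^{-1}(U) = {37, 38} ∈ τ_X ✓.
  U = {p39, p40, p41, p42}: f^{-1}(U) = {37, 38} ∈ τ_X ✓.
Found U = {p40} with f^{-1}(U) = {37} not in τ_X. Therefore f is NOT continuous.


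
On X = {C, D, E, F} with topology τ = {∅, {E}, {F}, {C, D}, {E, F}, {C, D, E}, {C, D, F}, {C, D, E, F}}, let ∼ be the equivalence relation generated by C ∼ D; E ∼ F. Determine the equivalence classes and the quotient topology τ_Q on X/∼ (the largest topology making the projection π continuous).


X/∼ = {[C=D], [E=F]}; |τ_Q| = 4.

Equivalence classes: [C=D], [E=F].
Quotient map π: X → X/∼ sends C ↦ [C=D], D ↦ [C=D], E ↦ [E=F], F ↦ [E=F].
For each subset V ⊆ X/∼, compute π^{-1}(V) ⊆ X and check whether π^{-1}(V) ∈ τ. V is open in τ_Q iff π^{-1}(V) ∈ τ.
  V = {}: π^{-1}(V) = ∅ ∈ τ ✓.
  V = {[C=D]}: π^{-1}(V) = {C, D} ∈ τ ✓.
  V = {[E=F]}: π^{-1}(V) = {E, F} ∈ τ ✓.
  V = {[C=D], [E=F]}: π^{-1}(V) = {C, D, E, F} ∈ τ ✓.
Open sets in the quotient: τ_Q = {{}, {[C=D]}, {[E=F]}, {[C=D], [E=F]}} (4 elements).


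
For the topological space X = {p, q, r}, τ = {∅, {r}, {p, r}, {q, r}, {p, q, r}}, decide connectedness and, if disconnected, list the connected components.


(X, τ) is connected.

Find clopen sets (U ∈ τ with X ∖ U ∈ τ):
  U = ∅, X ∖ U = {p, q, r} — both open, so U is clopen.
  U = {p, q, r}, X ∖ U = ∅ — both open, so U is clopen.
Only trivial clopens (∅ and X) exist, so (X, τ) is connected.
Compute connected components by grouping points that agree on all clopens:
  component: {p, q, r}


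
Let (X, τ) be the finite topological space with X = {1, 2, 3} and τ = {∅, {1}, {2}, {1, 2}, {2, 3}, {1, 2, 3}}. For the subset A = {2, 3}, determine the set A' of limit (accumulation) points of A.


A' = {3}

For each x ∈ X, list the open sets U ∈ τ with x ∈ U, then check whether U ∩ (A ∖ {x}) ≠ ∅ for every such U.
  x = 1: open {1} ∋ x has {1} ∩ (A ∖ {1}) = ∅, so x is NOT a limit point.
  x = 2: open {2} ∋ x has {2} ∩ (A ∖ {2}) = ∅, so x is NOT a limit point.
  x = 3: opens ∋ x are {2, 3}, {1, 2, 3}; each meets A ∖ {3}, so x IS a limit point.
Collecting: A' = {3}.


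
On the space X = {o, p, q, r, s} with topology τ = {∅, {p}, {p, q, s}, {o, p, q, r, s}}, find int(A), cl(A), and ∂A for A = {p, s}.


int(A) = {p}, cl(A) = {o, p, q, r, s}, ∂A = {o, q, r, s}.

Closed sets in (X, τ) are complements of opens:
  closed(X, τ) = {∅, {o, r}, {o, q, r, s}, {o, p, q, r, s}}.
int(A) = ⋃ {U ∈ τ : U ⊆ A}. Opens contained in A: ∅, {p}.
Taking the union of these: int(A) = {p}.
cl(A) = ⋂ {C closed : A ⊆ C}. Closed sets containing A: {o, p, q, r, s}.
Intersecting these: cl(A) = {o, p, q, r, s}.
∂A = cl(A) ∖ int(A) = {o, p, q, r, s} ∖ {p} = {o, q, r, s}.


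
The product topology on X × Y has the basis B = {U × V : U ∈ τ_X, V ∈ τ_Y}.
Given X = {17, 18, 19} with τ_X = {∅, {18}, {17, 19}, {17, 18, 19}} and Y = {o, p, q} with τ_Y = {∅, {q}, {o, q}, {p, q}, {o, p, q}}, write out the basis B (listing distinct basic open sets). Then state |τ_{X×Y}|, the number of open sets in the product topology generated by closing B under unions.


Basis B = {∅ × ∅, {18} × {q}, {17, 19} × {q}, {18} × {o, q}, {18} × {p, q}, {17, 18, 19} × {q}, {18} × {o, p, q}, {17, 19} × {o, q}, {17, 19} × {p, q}, {17, 19} × {o, p, q}, {17, 18, 19} × {o, q}, {17, 18, 19} × {p, q}, {17, 18, 19} × {o, p, q}}; |τ_{X×Y}| = 25.

Enumerate products U × V with U ∈ τ_X, V ∈ τ_Y (deduplicated):
  ∅ × ∅ = {} (∅)
  {18} × {q} = {(18,q)}
  {17, 19} × {q} = {(17,q), (19,q)}
  {18} × {o, q} = {(18,o), (18,q)}
  {18} × {p, q} = {(18,p), (18,q)}
  {17, 18, 19} × {q} = {(17,q), (18,q), (19,q)}
  {18} × {o, p, q} = {(18,o), (18,p), (18,q)}
  {17, 19} × {o, q} = {(17,o), (17,q), (19,o), (19,q)}
  {17, 19} × {p, q} = {(17,p), (17,q), (19,p), (19,q)}
  {17, 19} × {o, p, q} = {(17,o), (17,p), (17,q), (19,o), (19,p), (19,q)}
  {17, 18, 19} × {o, q} = {(17,o), (17,q), (18,o), (18,q), (19,o), (19,q)}
  {17, 18, 19} × {p, q} = {(17,p), (17,q), (18,p), (18,q), (19,p), (19,q)}
  {17, 18, 19} × {o, p, q} = {(17,o), (17,p), (17,q), (18,o), (18,p), (18,q), (19,o), (19,p), (19,q)}
These 13 distinct sets form the basis B.
Close under arbitrary unions to get τ_{X×Y}; counting gives |τ_{X×Y}| = 25.


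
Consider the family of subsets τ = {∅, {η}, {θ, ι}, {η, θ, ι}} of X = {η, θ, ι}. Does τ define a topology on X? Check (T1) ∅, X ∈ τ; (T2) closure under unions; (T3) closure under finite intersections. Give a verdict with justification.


τ IS a topology on X.

Axiom (T1): ∅ ∈ τ? Yes; X ∈ τ? Yes.
Axiom (T2/T3): check pairwise unions and intersections of members of τ.
All pairwise intersections and unions checked — each lies in τ. Therefore τ satisfies (T1), (T2), (T3): it IS a topology on X.


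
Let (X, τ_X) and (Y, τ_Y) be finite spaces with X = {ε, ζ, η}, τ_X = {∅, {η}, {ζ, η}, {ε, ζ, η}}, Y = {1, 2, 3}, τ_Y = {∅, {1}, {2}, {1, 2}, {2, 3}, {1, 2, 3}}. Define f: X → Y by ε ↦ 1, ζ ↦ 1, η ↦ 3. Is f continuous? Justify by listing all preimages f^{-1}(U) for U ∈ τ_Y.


f is NOT continuous.

Compute f^{-1}(U) for each U ∈ τ_Y:
  U = ∅: f^{-1}(U) = ∅ ∈ τ_X ✓.
  U = {1}: f^{-1}(U) = {ε, ζ} ∉ τ_X ✗.
  U = {2}: f^{-1}(U) = ∅ ∈ τ_X ✓.
  U = {1, 2}: f^{-1}(U) = {ε, ζ} ∉ τ_X ✗.
  U = {2, 3}: f^{-1}(U) = {η} ∈ τ_X ✓.
  U = {1, 2, 3}: f^{-1}(U) = {ε, ζ, η} ∈ τ_X ✓.
Found U = {1} with f^{-1}(U) = {ε, ζ} not in τ_X. Therefore f is NOT continuous.


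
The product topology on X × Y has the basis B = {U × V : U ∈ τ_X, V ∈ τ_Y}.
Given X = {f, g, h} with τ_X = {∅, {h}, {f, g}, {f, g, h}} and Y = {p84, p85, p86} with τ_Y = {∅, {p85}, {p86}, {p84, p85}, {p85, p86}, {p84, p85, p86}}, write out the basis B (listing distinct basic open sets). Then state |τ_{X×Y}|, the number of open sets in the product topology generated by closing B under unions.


Basis B = {∅ × ∅, {h} × {p85}, {h} × {p86}, {f, g} × {p85}, {f, g} × {p86}, {h} × {p84, p85}, {h} × {p85, p86}, {f, g, h} × {p85}, {f, g, h} × {p86}, {h} × {p84, p85, p86}, {f, g} × {p84, p85}, {f, g} × {p85, p86}, {f, g} × {p84, p85, p86}, {f, g, h} × {p84, p85}, {f, g, h} × {p85, p86}, {f, g, h} × {p84, p85, p86}}; |τ_{X×Y}| = 36.

Enumerate products U × V with U ∈ τ_X, V ∈ τ_Y (deduplicated):
  ∅ × ∅ = {} (∅)
  {h} × {p85} = {(h,p85)}
  {h} × {p86} = {(h,p86)}
  {f, g} × {p85} = {(f,p85), (g,p85)}
  {f, g} × {p86} = {(f,p86), (g,p86)}
  {h} × {p84, p85} = {(h,p84), (h,p85)}
  {h} × {p85, p86} = {(h,p85), (h,p86)}
  {f, g, h} × {p85} = {(f,p85), (g,p85), (h,p85)}
  {f, g, h} × {p86} = {(f,p86), (g,p86), (h,p86)}
  {h} × {p84, p85, p86} = {(h,p84), (h,p85), (h,p86)}
  {f, g} × {p84, p85} = {(f,p84), (f,p85), (g,p84), (g,p85)}
  {f, g} × {p85, p86} = {(f,p85), (f,p86), (g,p85), (g,p86)}
  {f, g} × {p84, p85, p86} = {(f,p84), (f,p85), (f,p86), (g,p84), (g,p85), (g,p86)}
  {f, g, h} × {p84, p85} = {(f,p84), (f,p85), (g,p84), (g,p85), (h,p84), (h,p85)}
  {f, g, h} × {p85, p86} = {(f,p85), (f,p86), (g,p85), (g,p86), (h,p85), (h,p86)}
  {f, g, h} × {p84, p85, p86} = {(f,p84), (f,p85), (f,p86), (g,p84), (g,p85), (g,p86), (h,p84), (h,p85), (h,p86)}
These 16 distinct sets form the basis B.
Close under arbitrary unions to get τ_{X×Y}; counting gives |τ_{X×Y}| = 36.


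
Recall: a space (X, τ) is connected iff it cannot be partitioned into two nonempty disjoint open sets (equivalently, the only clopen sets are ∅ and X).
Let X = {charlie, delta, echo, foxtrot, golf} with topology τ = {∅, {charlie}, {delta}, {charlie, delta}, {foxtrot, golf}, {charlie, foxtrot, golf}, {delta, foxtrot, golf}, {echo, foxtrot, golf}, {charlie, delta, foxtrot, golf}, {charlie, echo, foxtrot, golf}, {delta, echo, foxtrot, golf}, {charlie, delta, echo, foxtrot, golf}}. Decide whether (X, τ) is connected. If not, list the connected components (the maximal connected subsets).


(X, τ) is disconnected; components = [{charlie}, {delta}, {echo, foxtrot, golf}].

Find clopen sets (U ∈ τ with X ∖ U ∈ τ):
  U = ∅, X ∖ U = {charlie, delta, echo, foxtrot, golf} — both open, so U is clopen.
  U = {charlie}, X ∖ U = {delta, echo, foxtrot, golf} — both open, so U is clopen.
  U = {delta}, X ∖ U = {charlie, echo, foxtrot, golf} — both open, so U is clopen.
  U = {charlie, delta}, X ∖ U = {echo, foxtrot, golf} — both open, so U is clopen.
  U = {echo, foxtrot, golf}, X ∖ U = {charlie, delta} — both open, so U is clopen.
  U = {charlie, echo, foxtrot, golf}, X ∖ U = {delta} — both open, so U is clopen.
  U = {delta, echo, foxtrot, golf}, X ∖ U = {charlie} — both open, so U is clopen.
  U = {charlie, delta, echo, foxtrot, golf}, X ∖ U = ∅ — both open, so U is clopen.
Nontrivial clopen(s) exist: e.g. {charlie, delta}. So (X, τ) is disconnected.
Compute connected components by grouping points that agree on all clopens:
  component: {charlie}
  component: {delta}
  component: {echo, foxtrot, golf}
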